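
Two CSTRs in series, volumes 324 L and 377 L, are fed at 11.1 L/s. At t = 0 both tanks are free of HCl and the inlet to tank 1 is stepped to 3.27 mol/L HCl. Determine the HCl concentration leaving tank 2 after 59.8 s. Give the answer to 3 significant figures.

1.85 mol/L

Species balance on tank i: dCᵢ/dt = (Cᵢ₋₁ − Cᵢ)/τᵢ with τᵢ = Vᵢ/Q.
τ₁ = 324/11.1 = 29.189 s; τ₂ = 377/11.1 = 33.964 s.
Solving the cascade with C₁(0)=C₂(0)=0 gives C₂(t) = C_in[1 − (τ₁ e^(−t/τ₁) − τ₂ e^(−t/τ₂))/(τ₁ − τ₂)].
At t = 59.8: e^(−t/τ₁) = 0.12890, e^(−t/τ₂) = 0.17193.
C₂ = 3.27·[1 − (29.189·0.12890 − 33.964·0.17193)/(-4.7748)] = 3.27·0.56506 = 1.8477 mol/L.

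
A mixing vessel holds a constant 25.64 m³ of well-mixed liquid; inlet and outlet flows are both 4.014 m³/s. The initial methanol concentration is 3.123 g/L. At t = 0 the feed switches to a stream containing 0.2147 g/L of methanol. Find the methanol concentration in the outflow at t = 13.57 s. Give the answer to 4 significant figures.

0.5623 g/L

Unsteady species balance (constant V, well mixed): V dC/dt = Q(C_in − C).
Time constant τ = V/Q = 25.64/4.014 = 6.38764 s.
This is linear first-order; C(t) = C_in + (C₀ − C_in) e^(−t/τ).
C(13.57) = 0.2147 + (3.123 − 0.2147)·e^(−13.57/6.38764) = 0.2147 + (2.90830)·0.119503 = 0.562250 g/L.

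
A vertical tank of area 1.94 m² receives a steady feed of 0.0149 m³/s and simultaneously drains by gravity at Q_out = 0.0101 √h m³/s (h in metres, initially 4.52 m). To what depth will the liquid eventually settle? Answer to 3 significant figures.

2.18 m

A dh/dt = Q_in − 0.0101 √h. Steady state requires inflow = outflow:
Q_in = 0.0101 √h_ss ⇒ √h_ss = 0.0149/0.0101 = 1.4752.
h_ss = 1.4752² = 2.1764 m. (Since h₀ = 4.52 m > h_ss, the level will fall toward this value.)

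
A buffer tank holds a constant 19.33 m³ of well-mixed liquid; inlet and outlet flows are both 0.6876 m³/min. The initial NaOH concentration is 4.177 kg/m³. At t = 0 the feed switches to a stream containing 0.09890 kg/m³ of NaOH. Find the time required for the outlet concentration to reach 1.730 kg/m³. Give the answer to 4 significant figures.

25.76 min

Species balance: V dC/dt = Q(C_in − C) ⇒ τ = V/Q = 28.1123 min.
C(t) = C_in + (C₀ − C_in) e^(−t/τ). Set C = 1.730 and solve for t:
e^(−t/τ) = (C − C_in)/(C₀ − C_in) = (1.730 − 0.09890)/(4.177 − 0.09890) = 0.399966
t = −τ ln(…) = 28.1123 × 0.916377 = 25.7614 min.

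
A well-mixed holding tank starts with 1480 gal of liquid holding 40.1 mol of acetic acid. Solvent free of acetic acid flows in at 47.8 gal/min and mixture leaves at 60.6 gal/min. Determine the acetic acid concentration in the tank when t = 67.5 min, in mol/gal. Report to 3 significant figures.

0.00103 mol/gal

Total volume: dV/dt = Q_in − Q_out = -12.800 gal/min, so V(t) = 1480 − 12.800 t and V(67.5) = 616.00 gal.
Solute balance: dm/dt = 0 − Q_out C = −Q_out m/V(t).
Separate: dm/m = −Q_out dt/V(t) ⇒ ln(m/m₀) = −(Q_out/(Q_in−Q_out)) ln(V/V₀).
m = m₀ (V₀/V)^(Q_out/(Q_in−Q_out)) = 40.1 × (1480/616.00)^(-4.7344) = 0.63220 mol.
C = m/V = 0.63220/616.00 = 0.0010263 mol/gal.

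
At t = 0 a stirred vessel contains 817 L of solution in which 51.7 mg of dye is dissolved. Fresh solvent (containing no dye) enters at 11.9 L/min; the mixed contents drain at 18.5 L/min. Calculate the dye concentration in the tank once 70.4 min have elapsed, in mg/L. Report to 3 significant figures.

Total volume: dV/dt = Q_in − Q_out = -6.6000 L/min, so V(t) = 817 − 6.6000 t and V(70.4) = 352.36 L.
Species balance (pure solvent in): dm/dt = −Q_out · m/V(t).
Separate: dm/m = −Q_out dt/V(t) ⇒ ln(m/m₀) = −(Q_out/(Q_in−Q_out)) ln(V/V₀).
m = m₀ (V₀/V)^(Q_out/(Q_in−Q_out)) = 51.7 × (817/352.36)^(-2.8030) = 4.8947 mg.
C = m/V = 4.8947/352.36 = 0.013891 mg/L.

0.0139 mg/L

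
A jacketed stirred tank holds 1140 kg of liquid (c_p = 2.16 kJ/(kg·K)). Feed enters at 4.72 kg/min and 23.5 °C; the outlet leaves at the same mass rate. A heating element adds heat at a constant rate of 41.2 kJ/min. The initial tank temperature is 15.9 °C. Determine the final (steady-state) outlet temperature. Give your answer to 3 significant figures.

First-law balance (no shaft work): M c_p dT/dt = ṁ c_p (T_in − T) + 41.2.
At steady state dT/dt = 0 ⇒ T_ss = T_in + Q̇/(ṁ c_p) = 23.5 + 41.2/(4.72·2.16) = 27.541 °C.

27.5 °C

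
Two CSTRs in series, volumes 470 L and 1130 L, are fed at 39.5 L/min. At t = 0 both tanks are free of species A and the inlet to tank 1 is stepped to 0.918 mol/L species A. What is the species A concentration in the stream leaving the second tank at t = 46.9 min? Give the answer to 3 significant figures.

Time constants: τᵢ = Vᵢ/Q for each well-mixed tank.
τ₁ = 470/39.5 = 11.899 min; τ₂ = 1130/39.5 = 28.608 min.
Tank 1: C₁ = C_in(1 − e^(−t/τ₁)). Tank 2 (τ₁ ≠ τ₂): C₂ = C_in[1 − (τ₁ e^(−t/τ₁) − τ₂ e^(−t/τ₂))/(τ₁ − τ₂)].
At t = 46.9: e^(−t/τ₁) = 0.019417, e^(−t/τ₂) = 0.19409.
C₂ = 0.918·[1 − (11.899·0.019417 − 28.608·0.19409)/(-16.709)] = 0.918·0.68152 = 0.62563 mol/L.

0.626 mol/L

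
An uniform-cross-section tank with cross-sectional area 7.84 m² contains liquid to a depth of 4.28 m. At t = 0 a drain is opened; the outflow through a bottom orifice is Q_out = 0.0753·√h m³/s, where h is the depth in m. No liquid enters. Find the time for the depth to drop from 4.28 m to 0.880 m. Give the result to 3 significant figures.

With no inflow, A dh/dt = −0.0753 √h.
This is separable: 2 d(√h)/dt = −0.0753/A, so √h = √h₀ − (0.0753/(2A)) t.
t = 2A(√h₀ − √h)/0.0753 = 2·7.84·(√4.28 − √0.880)/0.0753
  = 15.680 × (2.0688 − 0.93808) / 0.0753 = 235.46 s.

235 s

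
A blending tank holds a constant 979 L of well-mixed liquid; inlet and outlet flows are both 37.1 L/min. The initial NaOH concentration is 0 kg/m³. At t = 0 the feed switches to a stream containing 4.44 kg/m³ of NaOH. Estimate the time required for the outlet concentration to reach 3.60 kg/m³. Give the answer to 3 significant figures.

43.9 min

Species balance on the tank: V dC/dt = Q(C_in − C), so τ = V/Q = 26.388 min.
C(t) = C_in + (C₀ − C_in) e^(−t/τ). Set C = 3.60 and solve for t:
e^(−t/τ) = (C − C_in)/(C₀ − C_in) = (3.60 − 4.44)/(0 − 4.44) = 0.18919
t = −τ ln(…) = 26.388 × 1.6650 = 43.936 min.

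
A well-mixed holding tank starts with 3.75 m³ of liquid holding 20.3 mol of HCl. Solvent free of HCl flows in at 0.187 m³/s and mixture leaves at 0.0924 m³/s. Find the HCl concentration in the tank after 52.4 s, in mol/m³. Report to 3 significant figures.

1.02 mol/m³

Total volume: dV/dt = Q_in − Q_out = 0.094600 m³/s, so V(t) = 3.75 + 0.094600 t and V(52.4) = 8.7070 m³.
Solute balance: dm/dt = 0 − Q_out C = −Q_out m/V(t).
dm/m = −Q_out dt/(V₀ + 0.094600 t); integrating gives ln(m/m₀) = −(Q_out/(Q_in−Q_out)) ln(V/V₀).
m = m₀ (V₀/V)^(Q_out/(Q_in−Q_out)) = 20.3 × (3.75/8.7070)^(0.97674) = 8.9159 mol.
C = m/V = 8.9159/8.7070 = 1.0240 mol/m³.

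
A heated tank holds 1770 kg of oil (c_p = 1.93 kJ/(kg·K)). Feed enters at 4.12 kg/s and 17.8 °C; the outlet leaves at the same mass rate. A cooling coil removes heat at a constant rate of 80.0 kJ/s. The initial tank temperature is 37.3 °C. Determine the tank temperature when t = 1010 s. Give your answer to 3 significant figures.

10.6 °C

M c_p dT/dt = ṁ c_p (T_in − T) − Q̇.
Rearrange: dT/dt = (T_ss − T)/τ with τ = M/ṁ = 429.61 s and T_ss = T_in − Q̇/(ṁ c_p) = 7.7391 °C.
T approaches T_ss exponentially: T(t) = T_ss + (T₀ − T_ss) e^(−t/τ).
T(1010) = 7.7391 + (29.561)·e^(−1010/429.61) = 7.7391 + (29.561)·0.095278 = 10.556 °C.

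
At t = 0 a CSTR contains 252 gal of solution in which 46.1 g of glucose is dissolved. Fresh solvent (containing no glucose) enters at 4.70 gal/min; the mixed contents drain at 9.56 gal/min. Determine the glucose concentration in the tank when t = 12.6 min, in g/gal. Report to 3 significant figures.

0.140 g/gal

Total volume: dV/dt = Q_in − Q_out = -4.8600 gal/min, so V(t) = 252 − 4.8600 t and V(12.6) = 190.76 gal.
No glucose enters, so dm/dt = −Q_out · (m/V).
dm/m = −Q_out dt/(V₀ − 4.8600 t); integrating gives ln(m/m₀) = −(Q_out/(Q_in−Q_out)) ln(V/V₀).
m = m₀ (V₀/V)^(Q_out/(Q_in−Q_out)) = 46.1 × (252/190.76)^(-1.9671) = 26.661 g.
C = m/V = 26.661/190.76 = 0.13976 g/gal.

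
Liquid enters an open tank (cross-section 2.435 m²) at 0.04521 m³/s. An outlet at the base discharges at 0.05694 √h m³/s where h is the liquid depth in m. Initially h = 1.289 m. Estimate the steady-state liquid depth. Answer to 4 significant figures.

A dh/dt = Q_in − 0.05694 √h. Steady state requires inflow = outflow:
Q_in = 0.05694 √h_ss ⇒ √h_ss = 0.04521/0.05694 = 0.793994.
h_ss = 0.793994² = 0.630426 m. (Since h₀ = 1.289 m > h_ss, the level will fall toward this value.)

0.6304 m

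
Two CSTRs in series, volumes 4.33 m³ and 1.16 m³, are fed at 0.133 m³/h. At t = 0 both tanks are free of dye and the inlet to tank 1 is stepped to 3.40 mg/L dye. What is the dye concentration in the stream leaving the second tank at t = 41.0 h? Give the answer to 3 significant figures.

Each tank obeys Vᵢ dCᵢ/dt = Q(Cᵢ₋₁ − Cᵢ), so τᵢ = Vᵢ/Q.
τ₁ = 4.33/0.133 = 32.556 h; τ₂ = 1.16/0.133 = 8.7218 h.
Solving the cascade with C₁(0)=C₂(0)=0 gives C₂(t) = C_in[1 − (τ₁ e^(−t/τ₁) − τ₂ e^(−t/τ₂))/(τ₁ − τ₂)].
At t = 41.0: e^(−t/τ₁) = 0.28384, e^(−t/τ₂) = 0.0090874.
C₂ = 3.40·[1 − (32.556·0.28384 − 8.7218·0.0090874)/(23.835)] = 3.40·0.61562 = 2.0931 mg/L.

2.09 mg/L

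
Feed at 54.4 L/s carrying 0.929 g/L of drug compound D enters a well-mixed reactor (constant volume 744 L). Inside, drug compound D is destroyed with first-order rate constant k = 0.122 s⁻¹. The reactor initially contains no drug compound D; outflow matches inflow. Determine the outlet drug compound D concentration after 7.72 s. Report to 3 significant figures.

0.271 g/L

V dC/dt = Q(C_in − C) − k V C.
This is linear with rate a = Q/V + k = 0.19512 s⁻¹.
C_ss = Q C_in/(Q + kV) = 0.34813 g/L; C(t) = C_ss + (C₀ − C_ss) e^(−a t).
C(7.72) = 0.34813 + (-0.34813)·e^(−0.19512·7.72) = 0.34813 + (-0.34813)·0.22173 = 0.27094 g/L.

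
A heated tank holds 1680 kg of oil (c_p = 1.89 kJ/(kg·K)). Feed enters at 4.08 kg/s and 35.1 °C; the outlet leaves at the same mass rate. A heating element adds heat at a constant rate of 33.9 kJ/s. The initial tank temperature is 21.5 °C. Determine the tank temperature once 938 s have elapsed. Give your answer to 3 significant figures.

37.7 °C

M c_p dT/dt = ṁ c_p (T_in − T) + Q̇.
τ = M/ṁ = 411.76 s; T_ss = T_in + Q̇/(ṁ c_p) = 35.1 + 33.9/(4.08·1.89) = 39.496 °C.
This is linear first-order; T(t) = T_ss + (T₀ − T_ss) e^(−t/τ).
T(938) = 39.496 + (-17.996)·e^(−938/411.76) = 39.496 + (-17.996)·0.10249 = 37.652 °C.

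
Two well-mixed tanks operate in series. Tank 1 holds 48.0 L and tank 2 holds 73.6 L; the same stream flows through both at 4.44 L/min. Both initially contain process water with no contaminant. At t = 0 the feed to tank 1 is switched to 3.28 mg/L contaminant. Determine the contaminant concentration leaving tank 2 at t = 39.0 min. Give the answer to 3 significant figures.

2.55 mg/L

Species balance on tank i: dCᵢ/dt = (Cᵢ₋₁ − Cᵢ)/τᵢ with τᵢ = Vᵢ/Q.
τ₁ = 48.0/4.44 = 10.811 min; τ₂ = 73.6/4.44 = 16.577 min.
Tank 1: C₁ = C_in(1 − e^(−t/τ₁)). Tank 2 (τ₁ ≠ τ₂): C₂ = C_in[1 − (τ₁ e^(−t/τ₁) − τ₂ e^(−t/τ₂))/(τ₁ − τ₂)].
At t = 39.0: e^(−t/τ₁) = 0.027120, e^(−t/τ₂) = 0.095110.
C₂ = 3.28·[1 − (10.811·0.027120 − 16.577·0.095110)/(-5.7658)] = 3.28·0.77741 = 2.5499 mg/L.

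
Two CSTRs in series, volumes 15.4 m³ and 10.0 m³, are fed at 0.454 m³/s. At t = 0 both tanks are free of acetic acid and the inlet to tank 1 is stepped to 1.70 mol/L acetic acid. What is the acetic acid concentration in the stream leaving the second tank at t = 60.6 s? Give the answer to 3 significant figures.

1.09 mol/L

Each tank obeys Vᵢ dCᵢ/dt = Q(Cᵢ₋₁ − Cᵢ), so τᵢ = Vᵢ/Q.
τ₁ = 15.4/0.454 = 33.921 s; τ₂ = 10.0/0.454 = 22.026 s.
Solving the cascade with C₁(0)=C₂(0)=0 gives C₂(t) = C_in[1 − (τ₁ e^(−t/τ₁) − τ₂ e^(−t/τ₂))/(τ₁ − τ₂)].
At t = 60.6: e^(−t/τ₁) = 0.16754, e^(−t/τ₂) = 0.063849.
C₂ = 1.70·[1 − (33.921·0.16754 − 22.026·0.063849)/(11.894)] = 1.70·0.64043 = 1.0887 mol/L.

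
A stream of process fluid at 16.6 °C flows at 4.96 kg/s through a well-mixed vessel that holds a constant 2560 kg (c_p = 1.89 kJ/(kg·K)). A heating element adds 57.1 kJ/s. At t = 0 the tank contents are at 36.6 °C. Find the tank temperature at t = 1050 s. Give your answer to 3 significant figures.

M c_p dT/dt = ṁ c_p (T_in − T) + Q̇.
Rearrange: dT/dt = (T_ss − T)/τ with τ = M/ṁ = 516.13 s and T_ss = T_in + Q̇/(ṁ c_p) = 22.691 °C.
Solution: T(t) = T_ss + (T₀ − T_ss) e^(−t/τ).
T(1050) = 22.691 + (13.909)·e^(−1050/516.13) = 22.691 + (13.909)·0.13076 = 24.510 °C.

24.5 °C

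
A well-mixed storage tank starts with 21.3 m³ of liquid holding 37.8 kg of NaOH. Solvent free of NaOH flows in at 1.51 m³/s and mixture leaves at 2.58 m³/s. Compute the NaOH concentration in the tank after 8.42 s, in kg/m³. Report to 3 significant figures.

Let m(t) be the amount of NaOH. Volume: V(t) = V₀ + (Q_in − Q_out) t = 21.3 − 1.0700 t; V(8.42) = 12.291 m³.
No NaOH enters, so dm/dt = −Q_out · (m/V).
dm/m = −Q_out dt/(V₀ − 1.0700 t); integrating gives ln(m/m₀) = −(Q_out/(Q_in−Q_out)) ln(V/V₀).
m = m₀ (V₀/V)^(Q_out/(Q_in−Q_out)) = 37.8 × (21.3/12.291)^(-2.4112) = 10.039 kg.
C = m/V = 10.039/12.291 = 0.81678 kg/m³.

0.817 kg/m³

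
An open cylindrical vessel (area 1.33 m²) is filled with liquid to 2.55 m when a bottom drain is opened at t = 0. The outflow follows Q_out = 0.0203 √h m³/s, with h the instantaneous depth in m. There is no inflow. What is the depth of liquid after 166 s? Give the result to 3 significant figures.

0.109 m

A dh/dt = −Q_out = −0.0203 √h.
Separate and integrate: 2(√h − √h₀) = −(0.0203/A) t.
√h = √2.55 − 0.0203·166/(2·1.33) = 1.5969 − 1.2668 = 0.33003.
h = 0.33003² = 0.10892 m.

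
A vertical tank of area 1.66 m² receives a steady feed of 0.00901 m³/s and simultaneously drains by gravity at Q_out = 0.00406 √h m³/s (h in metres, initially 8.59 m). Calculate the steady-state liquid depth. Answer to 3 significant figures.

4.92 m

Mass balance (ρ constant): A dh/dt = Q_in − 0.00406 √h. At steady state dh/dt = 0:
Q_in = 0.00406 √h_ss ⇒ √h_ss = 0.00901/0.00406 = 2.2192.
h_ss = 2.2192² = 4.9249 m. (Since h₀ = 8.59 m > h_ss, the level will fall toward this value.)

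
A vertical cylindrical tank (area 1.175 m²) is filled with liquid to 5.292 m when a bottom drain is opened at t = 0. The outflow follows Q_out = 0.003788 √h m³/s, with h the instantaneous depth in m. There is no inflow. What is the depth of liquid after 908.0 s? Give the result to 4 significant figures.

0.7003 m

A dh/dt = −Q_out = −0.003788 √h.
Separate and integrate: 2(√h − √h₀) = −(0.003788/A) t.
√h = √5.292 − 0.003788·908.0/(2·1.175) = 2.30043 − 1.46362 = 0.836816.
h = 0.836816² = 0.700261 m.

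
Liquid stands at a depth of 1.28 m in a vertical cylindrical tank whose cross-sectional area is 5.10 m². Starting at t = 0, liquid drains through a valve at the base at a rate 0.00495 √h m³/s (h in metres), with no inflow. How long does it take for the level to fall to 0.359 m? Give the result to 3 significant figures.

1100 s

A dh/dt = −Q_out = −0.00495 √h.
Separate and integrate: 2(√h − √h₀) = −(0.00495/A) t.
t = 2A(√h₀ − √h)/0.00495 = 2·5.10·(√1.28 − √0.359)/0.00495
  = 10.200 × (1.1314 − 0.59917) / 0.00495 = 1096.7 s.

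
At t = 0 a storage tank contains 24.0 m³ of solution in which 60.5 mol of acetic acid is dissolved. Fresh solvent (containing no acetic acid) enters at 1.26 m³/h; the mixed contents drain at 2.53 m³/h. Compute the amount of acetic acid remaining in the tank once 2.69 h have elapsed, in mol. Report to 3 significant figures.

44.6 mol

Let m(t) be the amount of acetic acid. Volume: V(t) = V₀ + (Q_in − Q_out) t = 24.0 − 1.2700 t; V(2.69) = 20.584 m³.
No acetic acid enters, so dm/dt = −Q_out · (m/V).
Separate: dm/m = −Q_out dt/V(t) ⇒ ln(m/m₀) = −(Q_out/(Q_in−Q_out)) ln(V/V₀).
m = m₀ (V₀/V)^(Q_out/(Q_in−Q_out)) = 60.5 × (24.0/20.584)^(-1.9921) = 44.556 mol.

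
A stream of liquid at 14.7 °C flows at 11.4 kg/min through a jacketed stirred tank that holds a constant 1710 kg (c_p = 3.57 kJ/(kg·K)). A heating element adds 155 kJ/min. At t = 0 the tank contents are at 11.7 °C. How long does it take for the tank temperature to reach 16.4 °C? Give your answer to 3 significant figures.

Heat balance on the well-mixed liquid: M c_p dT/dt = ṁ c_p (T_in − T) + 155.
τ = M/ṁ = 150.00 min; T_ss = T_in + Q̇/(ṁ c_p) = 18.509 °C.
T(t) = T_ss + (T₀ − T_ss) e^(−t/τ). Set T = 16.4:
e^(−t/τ) = (16.4 − 18.509)/(11.7 − 18.509) = 0.30969
t = −150.00 · ln(0.30969) = 175.83 min.

176 min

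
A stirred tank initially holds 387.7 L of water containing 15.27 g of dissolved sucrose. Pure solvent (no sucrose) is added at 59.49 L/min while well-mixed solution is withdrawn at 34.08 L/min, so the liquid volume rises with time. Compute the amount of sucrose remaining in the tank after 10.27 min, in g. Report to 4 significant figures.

7.657 g

Let m(t) be the amount of sucrose. Volume: V(t) = V₀ + (Q_in − Q_out) t = 387.7 + 25.4100 t; V(10.27) = 648.661 L.
No sucrose enters, so dm/dt = −Q_out · (m/V).
dm/m = −Q_out dt/(V₀ + 25.4100 t); integrating gives ln(m/m₀) = −(Q_out/(Q_in−Q_out)) ln(V/V₀).
m = m₀ (V₀/V)^(Q_out/(Q_in−Q_out)) = 15.27 × (387.7/648.661)^(1.34120) = 7.65686 g.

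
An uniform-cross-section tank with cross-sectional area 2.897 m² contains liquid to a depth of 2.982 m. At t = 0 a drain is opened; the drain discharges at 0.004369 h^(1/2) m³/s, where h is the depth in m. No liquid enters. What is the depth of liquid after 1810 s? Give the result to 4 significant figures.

A dh/dt = −Q_out = −0.004369 √h.
∫ h^(−1/2) dh = −(0.004369/A) ∫ dt, giving 2√h = 2√h₀ − (0.004369/A) t.
√h = √2.982 − 0.004369·1810/(2·2.897) = 1.72685 − 1.36484 = 0.362006.
h = 0.362006² = 0.131048 m.

0.1310 m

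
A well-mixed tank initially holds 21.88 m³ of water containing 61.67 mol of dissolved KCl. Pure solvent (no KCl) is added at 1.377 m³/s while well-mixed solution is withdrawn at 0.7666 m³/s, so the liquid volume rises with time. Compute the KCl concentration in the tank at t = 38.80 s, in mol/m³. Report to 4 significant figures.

0.5387 mol/m³

Let m(t) be the amount of KCl. Volume: V(t) = V₀ + (Q_in − Q_out) t = 21.88 + 0.610400 t; V(38.80) = 45.5635 m³.
Solute balance: dm/dt = 0 − Q_out C = −Q_out m/V(t).
Separate: dm/m = −Q_out dt/V(t) ⇒ ln(m/m₀) = −(Q_out/(Q_in−Q_out)) ln(V/V₀).
m = m₀ (V₀/V)^(Q_out/(Q_in−Q_out)) = 61.67 × (21.88/45.5635)^(1.25590) = 24.5461 mol.
C = m/V = 24.5461/45.5635 = 0.538723 mol/m³.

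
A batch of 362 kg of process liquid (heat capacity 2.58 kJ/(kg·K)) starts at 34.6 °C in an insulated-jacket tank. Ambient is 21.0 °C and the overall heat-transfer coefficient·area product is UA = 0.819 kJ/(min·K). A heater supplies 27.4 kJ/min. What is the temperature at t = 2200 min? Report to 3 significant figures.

51.6 °C

Lumped-capacitance energy balance: M c_p dT/dt = UA(T_amb − T) + Q̇.
dT/dt = (T_ss − T)/τ with T_ss = T_amb + Q̇/UA = 21.0 + 27.4/0.819 = 54.455 °C, τ = M c_p/UA = 362·2.58/0.819 = 1140.4 min.
This is linear first-order; T(t) = T_ss + (T₀ − T_ss) e^(−t/τ).
T(2200) = 54.455 + (-19.855)·0.14526 = 51.571 °C.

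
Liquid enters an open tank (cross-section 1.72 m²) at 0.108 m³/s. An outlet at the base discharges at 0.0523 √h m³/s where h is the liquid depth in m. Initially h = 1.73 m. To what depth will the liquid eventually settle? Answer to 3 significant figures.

A dh/dt = Q_in − 0.0523 √h. Steady state requires inflow = outflow:
Q_in = 0.0523 √h_ss ⇒ √h_ss = 0.108/0.0523 = 2.0650.
h_ss = 2.0650² = 4.2643 m. (Since h₀ = 1.73 m < h_ss, the level will rise toward this value.)

4.26 m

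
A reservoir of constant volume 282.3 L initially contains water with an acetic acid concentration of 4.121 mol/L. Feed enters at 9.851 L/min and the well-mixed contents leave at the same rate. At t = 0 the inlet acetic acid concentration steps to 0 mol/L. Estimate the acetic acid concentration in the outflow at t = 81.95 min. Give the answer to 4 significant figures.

Accumulation = in − out for the solute gives V dC/dt = Q(C_in − C).
Rewrite as dC/dt + C/τ = C_in/τ, τ = V/Q = 28.6570 min.
Solution: C(t) = C_in + (C₀ − C_in) e^(−t/τ).
C(81.95) = 0 + (4.121 − 0)·e^(−81.95/28.6570) = 0 + (4.12100)·0.0572867 = 0.236079 mol/L.

0.2361 mol/L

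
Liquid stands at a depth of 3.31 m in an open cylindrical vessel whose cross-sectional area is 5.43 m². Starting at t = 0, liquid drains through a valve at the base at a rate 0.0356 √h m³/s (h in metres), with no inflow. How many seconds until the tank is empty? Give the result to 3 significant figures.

555 s

A dh/dt = −Q_out = −0.0356 √h.
This is separable: 2 d(√h)/dt = −0.0356/A, so √h = √h₀ − (0.0356/(2A)) t.
Set h = 0: 2√h₀ = (0.0356/A) t_empty ⇒ t_empty = 2A√h₀/0.0356.
t_empty = 2·5.43·√3.31/0.0356 = 10.860·1.8193/0.0356 = 555.00 s.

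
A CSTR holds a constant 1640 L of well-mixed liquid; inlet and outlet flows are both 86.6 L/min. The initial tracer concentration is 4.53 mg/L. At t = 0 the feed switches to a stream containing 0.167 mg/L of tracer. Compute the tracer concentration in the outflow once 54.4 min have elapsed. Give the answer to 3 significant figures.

Unsteady species balance (constant V, well mixed): V dC/dt = Q(C_in − C).
Time constant τ = V/Q = 1640/86.6 = 18.938 min.
This is linear first-order; C(t) = C_in + (C₀ − C_in) e^(−t/τ).
C(54.4) = 0.167 + (4.53 − 0.167)·e^(−54.4/18.938) = 0.167 + (4.3630)·0.056553 = 0.41374 mg/L.

0.414 mg/L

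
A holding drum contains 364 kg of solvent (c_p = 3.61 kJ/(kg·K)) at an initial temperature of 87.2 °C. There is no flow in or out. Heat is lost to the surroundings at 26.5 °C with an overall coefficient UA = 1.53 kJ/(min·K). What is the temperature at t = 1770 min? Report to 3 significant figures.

Heat balance on the well-mixed liquid: M c_p dT/dt = −UA(T − T_amb).
dT/dt = (T_ss − T)/τ with T_ss = T_amb = 26.500 °C, τ = M c_p/UA = 364·3.61/1.53 = 858.85 min.
Solution: T(t) = T_ss + (T₀ − T_ss) e^(−t/τ).
T(1770) = 26.500 + (60.700)·0.12734 = 34.230 °C.

34.2 °C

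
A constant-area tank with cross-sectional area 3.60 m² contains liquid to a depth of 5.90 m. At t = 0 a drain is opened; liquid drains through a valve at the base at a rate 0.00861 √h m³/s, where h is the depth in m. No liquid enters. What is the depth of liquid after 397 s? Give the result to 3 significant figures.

3.82 m

Mass balance (ρ constant): A dh/dt = −0.00861 √h.
∫ h^(−1/2) dh = −(0.00861/A) ∫ dt, giving 2√h = 2√h₀ − (0.00861/A) t.
√h = √5.90 − 0.00861·397/(2·3.60) = 2.4290 − 0.47475 = 1.9542.
h = 1.9542² = 3.8191 m.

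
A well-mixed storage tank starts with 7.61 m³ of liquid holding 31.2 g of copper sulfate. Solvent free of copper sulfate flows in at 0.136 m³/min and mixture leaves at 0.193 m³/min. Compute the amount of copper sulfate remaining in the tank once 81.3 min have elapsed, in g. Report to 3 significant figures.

1.30 g

Total volume: dV/dt = Q_in − Q_out = -0.057000 m³/min, so V(t) = 7.61 − 0.057000 t and V(81.3) = 2.9759 m³.
Species balance (pure solvent in): dm/dt = −Q_out · m/V(t).
Separate: dm/m = −Q_out dt/V(t) ⇒ ln(m/m₀) = −(Q_out/(Q_in−Q_out)) ln(V/V₀).
m = m₀ (V₀/V)^(Q_out/(Q_in−Q_out)) = 31.2 × (7.61/2.9759)^(-3.3860) = 1.2986 g.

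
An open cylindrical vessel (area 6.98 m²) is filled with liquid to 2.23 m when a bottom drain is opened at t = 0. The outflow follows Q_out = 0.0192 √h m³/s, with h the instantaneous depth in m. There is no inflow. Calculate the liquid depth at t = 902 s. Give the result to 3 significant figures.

Unsteady balance on liquid volume: A dh/dt = −0.0192 √h.
∫ h^(−1/2) dh = −(0.0192/A) ∫ dt, giving 2√h = 2√h₀ − (0.0192/A) t.
√h = √2.23 − 0.0192·902/(2·6.98) = 1.4933 − 1.2406 = 0.25275.
h = 0.25275² = 0.063880 m.

0.0639 m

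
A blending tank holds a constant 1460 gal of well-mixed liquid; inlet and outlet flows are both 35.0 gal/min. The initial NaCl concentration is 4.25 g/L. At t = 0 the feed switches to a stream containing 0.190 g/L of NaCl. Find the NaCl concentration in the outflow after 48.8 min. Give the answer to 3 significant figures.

Transient balance on the dissolved component: V dC/dt = Q(C_in − C).
Time constant τ = V/Q = 1460/35.0 = 41.714 min.
C approaches C_in exponentially: C(t) = C_in + (C₀ − C_in) e^(−t/τ).
C(48.8) = 0.190 + (4.25 − 0.190)·e^(−48.8/41.714) = 0.190 + (4.0600)·0.31041 = 1.4503 g/L.

1.45 g/L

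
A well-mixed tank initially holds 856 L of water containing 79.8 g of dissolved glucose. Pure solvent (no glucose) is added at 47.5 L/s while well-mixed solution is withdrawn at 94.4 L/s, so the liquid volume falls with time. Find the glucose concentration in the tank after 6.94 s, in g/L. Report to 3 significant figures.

0.0574 g/L

Let m(t) be the amount of glucose. Volume: V(t) = V₀ + (Q_in − Q_out) t = 856 − 46.900 t; V(6.94) = 530.51 L.
Solute balance: dm/dt = 0 − Q_out C = −Q_out m/V(t).
dm/m = −Q_out dt/(V₀ − 46.900 t); integrating gives ln(m/m₀) = −(Q_out/(Q_in−Q_out)) ln(V/V₀).
m = m₀ (V₀/V)^(Q_out/(Q_in−Q_out)) = 79.8 × (856/530.51)^(-2.0128) = 30.464 g.
C = m/V = 30.464/530.51 = 0.057424 g/L.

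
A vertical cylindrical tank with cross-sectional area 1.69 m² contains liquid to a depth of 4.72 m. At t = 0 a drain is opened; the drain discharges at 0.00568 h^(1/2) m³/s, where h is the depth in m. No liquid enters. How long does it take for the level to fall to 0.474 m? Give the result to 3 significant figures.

Volume balance on the tank: A dh/dt = −0.00568 √h.
This is separable: 2 d(√h)/dt = −0.00568/A, so √h = √h₀ − (0.00568/(2A)) t.
t = 2A(√h₀ − √h)/0.00568 = 2·1.69·(√4.72 − √0.474)/0.00568
  = 3.3800 × (2.1726 − 0.68848) / 0.00568 = 883.13 s.

883 s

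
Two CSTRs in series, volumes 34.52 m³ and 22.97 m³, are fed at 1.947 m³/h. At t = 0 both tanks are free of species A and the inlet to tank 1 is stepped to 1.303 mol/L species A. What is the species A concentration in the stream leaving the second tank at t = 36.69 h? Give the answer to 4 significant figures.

Each tank obeys Vᵢ dCᵢ/dt = Q(Cᵢ₋₁ − Cᵢ), so τᵢ = Vᵢ/Q.
τ₁ = 34.52/1.947 = 17.7298 h; τ₂ = 22.97/1.947 = 11.7976 h.
Tank 1: C₁ = C_in(1 − e^(−t/τ₁)). Tank 2 (τ₁ ≠ τ₂): C₂ = C_in[1 − (τ₁ e^(−t/τ₁) − τ₂ e^(−t/τ₂))/(τ₁ − τ₂)].
At t = 36.69: e^(−t/τ₁) = 0.126262, e^(−t/τ₂) = 0.0446034.
C₂ = 1.303·[1 − (17.7298·0.126262 − 11.7976·0.0446034)/(5.93220)] = 1.303·0.711339 = 0.926874 mol/L.

0.9269 mol/L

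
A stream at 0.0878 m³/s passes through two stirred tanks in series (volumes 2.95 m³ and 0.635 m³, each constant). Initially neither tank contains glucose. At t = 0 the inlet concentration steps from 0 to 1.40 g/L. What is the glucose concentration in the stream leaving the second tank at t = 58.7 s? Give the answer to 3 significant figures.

Time constants: τᵢ = Vᵢ/Q for each well-mixed tank.
τ₁ = 2.95/0.0878 = 33.599 s; τ₂ = 0.635/0.0878 = 7.2323 s.
Solving the cascade with C₁(0)=C₂(0)=0 gives C₂(t) = C_in[1 − (τ₁ e^(−t/τ₁) − τ₂ e^(−t/τ₂))/(τ₁ − τ₂)].
At t = 58.7: e^(−t/τ₁) = 0.17428, e^(−t/τ₂) = 0.00029863.
C₂ = 1.40·[1 − (33.599·0.17428 − 7.2323·0.00029863)/(26.367)] = 1.40·0.77799 = 1.0892 g/L.

1.09 g/L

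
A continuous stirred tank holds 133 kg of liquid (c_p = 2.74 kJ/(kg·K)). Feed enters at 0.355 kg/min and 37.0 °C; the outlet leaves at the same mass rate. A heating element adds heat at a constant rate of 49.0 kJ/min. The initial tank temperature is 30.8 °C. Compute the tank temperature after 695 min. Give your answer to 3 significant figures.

M c_p dT/dt = ṁ c_p (T_in − T) + Q̇.
τ = M/ṁ = 374.65 min; T_ss = T_in + Q̇/(ṁ c_p) = 37.0 + 49.0/(0.355·2.74) = 87.375 °C.
This is linear first-order; T(t) = T_ss + (T₀ − T_ss) e^(−t/τ).
T(695) = 87.375 + (-56.575)·e^(−695/374.65) = 87.375 + (-56.575)·0.15644 = 78.525 °C.

78.5 °C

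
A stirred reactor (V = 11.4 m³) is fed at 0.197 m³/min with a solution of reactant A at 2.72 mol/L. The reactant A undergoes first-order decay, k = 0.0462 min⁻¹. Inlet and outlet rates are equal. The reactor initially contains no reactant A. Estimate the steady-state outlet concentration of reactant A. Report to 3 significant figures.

Species balance: V dC/dt = Q C_in − Q C − k V C.
At steady state: 0 = Q C_in − (Q + kV) C_ss, so C_ss = Q C_in/(Q + kV).
C_ss = 0.197·2.72/(0.197 + 0.0462·11.4) = 0.53584/0.72368 = 0.74044 mol/L.

0.740 mol/L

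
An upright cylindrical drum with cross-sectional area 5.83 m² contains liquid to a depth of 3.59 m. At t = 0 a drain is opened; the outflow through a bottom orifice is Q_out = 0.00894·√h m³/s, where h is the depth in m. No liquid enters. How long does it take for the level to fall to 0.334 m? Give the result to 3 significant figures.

1720 s

Accumulation of liquid (constant cross-section A): A dh/dt = −0.00894 √h.
∫ h^(−1/2) dh = −(0.00894/A) ∫ dt, giving 2√h = 2√h₀ − (0.00894/A) t.
t = 2A(√h₀ − √h)/0.00894 = 2·5.83·(√3.59 − √0.334)/0.00894
  = 11.660 × (1.8947 − 0.57793) / 0.00894 = 1717.4 s.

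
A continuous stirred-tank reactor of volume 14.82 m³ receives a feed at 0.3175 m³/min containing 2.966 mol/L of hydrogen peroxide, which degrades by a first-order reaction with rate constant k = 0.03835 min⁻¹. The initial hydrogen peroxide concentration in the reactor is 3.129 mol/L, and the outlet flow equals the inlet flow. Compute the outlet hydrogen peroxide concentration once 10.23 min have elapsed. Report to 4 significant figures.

Species balance: V dC/dt = Q C_in − Q C − k V C.
This is linear with rate a = Q/V + k = 0.0597738 min⁻¹.
C_ss = Q C_in/(Q + kV) = 1.06306 mol/L; C(t) = C_ss + (C₀ − C_ss) e^(−a t).
C(10.23) = 1.06306 + (2.06594)·e^(−0.0597738·10.23) = 1.06306 + (2.06594)·0.542544 = 2.18392 mol/L.

2.184 mol/L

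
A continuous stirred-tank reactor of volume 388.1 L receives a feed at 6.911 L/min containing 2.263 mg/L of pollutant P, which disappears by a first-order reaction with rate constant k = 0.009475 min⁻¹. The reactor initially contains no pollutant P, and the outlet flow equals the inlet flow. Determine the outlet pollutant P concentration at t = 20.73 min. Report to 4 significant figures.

Species balance: V dC/dt = Q C_in − Q C − k V C.
This is linear with rate a = Q/V + k = 0.0272823 min⁻¹.
C_ss = Q C_in/(Q + kV) = 1.47707 mg/L; C(t) = C_ss + (C₀ − C_ss) e^(−a t).
C(20.73) = 1.47707 + (-1.47707)·e^(−0.0272823·20.73) = 1.47707 + (-1.47707)·0.568041 = 0.638034 mg/L.

0.6380 mg/L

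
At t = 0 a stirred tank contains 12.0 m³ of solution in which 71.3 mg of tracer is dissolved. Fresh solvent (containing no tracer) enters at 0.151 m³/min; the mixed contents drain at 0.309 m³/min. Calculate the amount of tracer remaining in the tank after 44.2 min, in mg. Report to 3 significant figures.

Let m(t) be the amount of tracer. Volume: V(t) = V₀ + (Q_in − Q_out) t = 12.0 − 0.15800 t; V(44.2) = 5.0164 m³.
Solute balance: dm/dt = 0 − Q_out C = −Q_out m/V(t).
Separate: dm/m = −Q_out dt/V(t) ⇒ ln(m/m₀) = −(Q_out/(Q_in−Q_out)) ln(V/V₀).
m = m₀ (V₀/V)^(Q_out/(Q_in−Q_out)) = 71.3 × (12.0/5.0164)^(-1.9557) = 12.951 mg.

13.0 mg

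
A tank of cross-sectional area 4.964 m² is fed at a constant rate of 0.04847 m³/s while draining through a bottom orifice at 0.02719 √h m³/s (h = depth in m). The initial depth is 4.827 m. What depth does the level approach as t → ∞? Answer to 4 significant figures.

Volume balance on the tank: A dh/dt = Q_in − 0.02719 √h. At steady state dh/dt = 0:
Q_in = 0.02719 √h_ss ⇒ √h_ss = 0.04847/0.02719 = 1.78264.
h_ss = 1.78264² = 3.17781 m. (Since h₀ = 4.827 m > h_ss, the level will fall toward this value.)

3.178 m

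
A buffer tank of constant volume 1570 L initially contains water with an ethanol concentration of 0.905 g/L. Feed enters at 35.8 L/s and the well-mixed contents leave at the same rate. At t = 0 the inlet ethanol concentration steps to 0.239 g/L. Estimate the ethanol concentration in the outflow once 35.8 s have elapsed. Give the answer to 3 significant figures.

Mass balance on the solute (V constant): V dC/dt = Q(C_in − C).
Rewrite as dC/dt + C/τ = C_in/τ, τ = V/Q = 43.855 s.
C approaches C_in exponentially: C(t) = C_in + (C₀ − C_in) e^(−t/τ).
C(35.8) = 0.239 + (0.905 − 0.239)·e^(−35.8/43.855) = 0.239 + (0.66600)·0.44205 = 0.53341 g/L.

0.533 g/L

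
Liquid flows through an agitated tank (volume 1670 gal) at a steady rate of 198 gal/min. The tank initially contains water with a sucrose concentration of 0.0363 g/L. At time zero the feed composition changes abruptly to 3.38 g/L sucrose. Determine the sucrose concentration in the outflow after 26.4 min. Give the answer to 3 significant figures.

Species balance on the tank: V dC/dt = Q(C_in − C).
Time constant τ = V/Q = 1670/198 = 8.4343 min.
C approaches C_in exponentially: C(t) = C_in + (C₀ − C_in) e^(−t/τ).
C(26.4) = 3.38 + (0.0363 − 3.38)·e^(−26.4/8.4343) = 3.38 + (-3.3437)·0.043715 = 3.2338 g/L.

3.23 g/L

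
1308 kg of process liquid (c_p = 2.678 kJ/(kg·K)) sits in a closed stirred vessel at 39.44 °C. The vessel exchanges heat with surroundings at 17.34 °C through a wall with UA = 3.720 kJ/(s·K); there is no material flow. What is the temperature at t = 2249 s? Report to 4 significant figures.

19.37 °C

M c_p dT/dt = −UA(T − T_amb).
dT/dt = (T_ss − T)/τ with T_ss = T_amb = 17.3400 °C, τ = M c_p/UA = 1308·2.678/3.720 = 941.619 s.
Integrating: T(t) = T_ss + (T₀ − T_ss) e^(−t/τ).
T(2249) = 17.3400 + (22.1000)·0.0917729 = 19.3682 °C.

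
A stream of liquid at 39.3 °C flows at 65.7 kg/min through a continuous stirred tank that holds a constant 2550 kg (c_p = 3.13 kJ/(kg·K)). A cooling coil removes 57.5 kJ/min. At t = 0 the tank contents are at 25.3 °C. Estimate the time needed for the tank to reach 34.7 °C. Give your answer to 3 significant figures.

M c_p dT/dt = ṁ c_p (T_in − T) − Q̇.
τ = M/ṁ = 38.813 min; T_ss = T_in − Q̇/(ṁ c_p) = 39.020 °C.
T(t) = T_ss + (T₀ − T_ss) e^(−t/τ). Set T = 34.7:
e^(−t/τ) = (34.7 − 39.020)/(25.3 − 39.020) = 0.31489
t = −38.813 · ln(0.31489) = 44.850 min.

44.8 min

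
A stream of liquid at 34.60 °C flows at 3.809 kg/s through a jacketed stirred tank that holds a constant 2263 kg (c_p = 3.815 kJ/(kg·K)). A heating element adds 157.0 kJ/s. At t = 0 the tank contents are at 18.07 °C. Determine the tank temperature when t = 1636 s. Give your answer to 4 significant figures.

43.66 °C

First-law balance (no shaft work): M c_p dT/dt = ṁ c_p (T_in − T) + 157.0.
τ = M/ṁ = 594.119 s; T_ss = T_in + Q̇/(ṁ c_p) = 34.60 + 157.0/(3.809·3.815) = 45.4042 °C.
Solution: T(t) = T_ss + (T₀ − T_ss) e^(−t/τ).
T(1636) = 45.4042 + (-27.3342)·e^(−1636/594.119) = 45.4042 + (-27.3342)·0.0636946 = 43.6632 °C.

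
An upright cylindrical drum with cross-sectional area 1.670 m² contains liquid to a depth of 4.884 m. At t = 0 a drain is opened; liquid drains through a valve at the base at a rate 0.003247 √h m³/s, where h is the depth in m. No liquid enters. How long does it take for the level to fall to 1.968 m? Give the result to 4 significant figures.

With no inflow, A dh/dt = −0.003247 √h.
Separate and integrate: 2(√h − √h₀) = −(0.003247/A) t.
t = 2A(√h₀ − √h)/0.003247 = 2·1.670·(√4.884 − √1.968)/0.003247
  = 3.34000 × (2.20998 − 1.40285) / 0.003247 = 830.241 s.

830.2 s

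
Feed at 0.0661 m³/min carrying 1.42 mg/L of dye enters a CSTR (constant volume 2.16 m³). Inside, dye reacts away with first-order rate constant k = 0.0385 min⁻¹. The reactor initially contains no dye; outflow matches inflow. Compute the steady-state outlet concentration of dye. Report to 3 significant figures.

Accumulation = in − out − consumed: V dC/dt = Q C_in − Q C − k V C.
At steady state: 0 = Q C_in − (Q + kV) C_ss, so C_ss = Q C_in/(Q + kV).
C_ss = 0.0661·1.42/(0.0661 + 0.0385·2.16) = 0.093862/0.14926 = 0.62885 mg/L.

0.629 mg/L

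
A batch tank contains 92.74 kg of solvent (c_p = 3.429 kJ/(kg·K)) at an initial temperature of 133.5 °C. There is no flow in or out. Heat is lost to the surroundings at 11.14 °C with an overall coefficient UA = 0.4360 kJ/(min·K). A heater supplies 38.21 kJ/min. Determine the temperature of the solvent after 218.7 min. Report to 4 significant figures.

124.5 °C

M c_p dT/dt = −UA(T − T_amb) + Q̇.
dT/dt = (T_ss − T)/τ with T_ss = T_amb + Q̇/UA = 11.14 + 38.21/0.4360 = 98.7776 °C, τ = M c_p/UA = 92.74·3.429/0.4360 = 729.370 min.
This is linear first-order; T(t) = T_ss + (T₀ − T_ss) e^(−t/τ).
T(218.7) = 98.7776 + (34.7224)·0.740931 = 124.505 °C.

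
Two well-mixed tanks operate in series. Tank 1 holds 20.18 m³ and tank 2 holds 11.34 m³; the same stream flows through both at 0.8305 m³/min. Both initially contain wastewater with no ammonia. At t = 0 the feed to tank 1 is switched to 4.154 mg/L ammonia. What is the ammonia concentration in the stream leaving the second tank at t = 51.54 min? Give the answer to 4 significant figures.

3.139 mg/L

Each tank obeys Vᵢ dCᵢ/dt = Q(Cᵢ₋₁ − Cᵢ), so τᵢ = Vᵢ/Q.
τ₁ = 20.18/0.8305 = 24.2986 min; τ₂ = 11.34/0.8305 = 13.6544 min.
Tank 1: C₁ = C_in(1 − e^(−t/τ₁)). Tank 2 (τ₁ ≠ τ₂): C₂ = C_in[1 − (τ₁ e^(−t/τ₁) − τ₂ e^(−t/τ₂))/(τ₁ − τ₂)].
At t = 51.54: e^(−t/τ₁) = 0.119899, e^(−t/τ₂) = 0.0229463.
C₂ = 4.154·[1 − (24.2986·0.119899 − 13.6544·0.0229463)/(10.6442)] = 4.154·0.755730 = 3.13930 mg/L.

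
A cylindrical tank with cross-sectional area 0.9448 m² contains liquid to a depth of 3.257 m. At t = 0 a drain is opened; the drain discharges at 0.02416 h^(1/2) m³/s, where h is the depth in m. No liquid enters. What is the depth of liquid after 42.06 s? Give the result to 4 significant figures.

1.605 m

Mass balance (ρ constant): A dh/dt = −0.02416 √h.
Separate and integrate: 2(√h − √h₀) = −(0.02416/A) t.
√h = √3.257 − 0.02416·42.06/(2·0.9448) = 1.80472 − 0.537770 = 1.26695.
h = 1.26695² = 1.60515 m.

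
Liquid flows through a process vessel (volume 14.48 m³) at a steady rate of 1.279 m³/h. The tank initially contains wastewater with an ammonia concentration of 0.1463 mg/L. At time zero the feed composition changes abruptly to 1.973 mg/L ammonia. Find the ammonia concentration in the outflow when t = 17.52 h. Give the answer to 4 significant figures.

1.584 mg/L

Mass balance on the solute (V constant): V dC/dt = Q(C_in − C).
Rewrite as dC/dt + C/τ = C_in/τ, τ = V/Q = 11.3213 h.
Integrating: C(t) = C_in + (C₀ − C_in) e^(−t/τ).
C(17.52) = 1.973 + (0.1463 − 1.973)·e^(−17.52/11.3213) = 1.973 + (-1.82670)·0.212775 = 1.58432 mg/L.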